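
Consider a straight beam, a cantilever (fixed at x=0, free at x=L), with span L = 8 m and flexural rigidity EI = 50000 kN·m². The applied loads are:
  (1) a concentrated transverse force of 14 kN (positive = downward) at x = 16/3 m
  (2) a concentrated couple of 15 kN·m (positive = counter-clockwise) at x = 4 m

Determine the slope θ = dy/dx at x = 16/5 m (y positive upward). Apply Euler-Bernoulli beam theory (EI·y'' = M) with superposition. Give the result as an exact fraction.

θ(16/5) = -559/234375 rad

Load 1 — point force P=14 kN at a=16/3 m (b=L-a=8/3):
  θ_1 = -Px(2a-x)/(2EI)  [x≤a] = -14·(16/5)·(2·(16/3)-(16/5))/(2·50000) = -784/234375 rad
Load 2 — applied couple M₀=15 kN·m at a=4 m (b=L-a=4):
  θ_2 = M₀x/EI  [x≤a] = 15·(16/5)/50000 = 3/3125 rad
Superposition: θ = Σ θ_i = -559/234375 rad ≈ -0.002385 rad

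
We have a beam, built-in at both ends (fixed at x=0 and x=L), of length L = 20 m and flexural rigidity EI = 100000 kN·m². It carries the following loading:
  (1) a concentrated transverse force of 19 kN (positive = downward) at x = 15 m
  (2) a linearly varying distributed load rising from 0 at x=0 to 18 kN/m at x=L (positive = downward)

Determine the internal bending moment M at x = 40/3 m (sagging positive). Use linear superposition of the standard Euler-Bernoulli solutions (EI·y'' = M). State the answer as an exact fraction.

Load 1 — point force P=19 kN at a=15 m (b=L-a=5):
  M_1 = Pb²(3a+b)x/L³ - Pab²/L²  [x≤a] = 19·5²·(3·15+5)·(40/3)/20³ - 19·15·5²/20² = 1045/48 kN·m
Load 2 — triangular load w₀=18 kN/m (0→w₀ over full span):
  M_2 = 3w₀Lx/20 - w₀L²/30 - w₀x³/(6L) = 3·18·20·(40/3)/20 - 18·20²/30 - 18·(40/3)³/(6·20) = 1120/9 kN·m
Superposition: M = Σ M_i = 21055/144 kN·m ≈ 146.215278 kN·m

M(40/3) = 21055/144 kN·m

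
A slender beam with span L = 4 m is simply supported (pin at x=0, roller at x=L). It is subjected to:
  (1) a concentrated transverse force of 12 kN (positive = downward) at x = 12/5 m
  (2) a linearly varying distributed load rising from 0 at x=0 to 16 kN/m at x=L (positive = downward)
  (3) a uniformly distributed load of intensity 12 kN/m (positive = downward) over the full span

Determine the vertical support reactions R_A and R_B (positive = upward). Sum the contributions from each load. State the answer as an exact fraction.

R_A = 592/15 kN, R_B = 788/15 kN

Load 1 — point force P=12 kN at a=12/5 m (b=L-a=8/5):
  R_A = Pb/L = 12·(8/5)/4 = 24/5 kN
  R_B = Pa/L = 12·(12/5)/4 = 36/5 kN
Load 2 — triangular load w₀=16 kN/m (0→w₀ over full span):
  R_A = w₀L/6 = 16·4/6 = 32/3 kN
  R_B = w₀L/3 = 16·4/3 = 64/3 kN
Load 3 — uniform load w=12 kN/m over full span:
  R_A = wL/2 = 12·4/2 = 24 kN
  R_B = wL/2 = 12·4/2 = 24 kN
Superposition: R_A = 592/15 kN, R_B = 788/15 kN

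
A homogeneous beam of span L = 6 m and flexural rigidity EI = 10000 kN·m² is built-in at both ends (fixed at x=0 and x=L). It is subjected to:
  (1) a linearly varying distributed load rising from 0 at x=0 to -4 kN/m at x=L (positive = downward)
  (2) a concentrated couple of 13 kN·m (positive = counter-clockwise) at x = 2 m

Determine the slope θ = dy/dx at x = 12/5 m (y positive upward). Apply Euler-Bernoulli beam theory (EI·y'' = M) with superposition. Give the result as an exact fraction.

Load 1 — triangular load w₀=-4 kN/m (0→w₀ over full span):
  θ_1 = -w₀(2x(L-x)(L-2x)(x+2L)+x²(L-x)²)/(120LEI) = -(-4)·(2·(12/5)·(6-(12/5))·(6-2·(12/5))·((12/5)+2·6)+(12/5)²·(6-(12/5))²)/(120·6·10000) = 81/390625 rad
Load 2 — applied couple M₀=13 kN·m at a=2 m (b=L-a=4):
  θ_2 = (R_Ax²/2 - M_Ax - M₀(x-a))/EI  [x>a] with R_A=26/9, M_A=0 = ((26/9)·(12/5)²/2 - 0·(12/5) - 13·((12/5)-2))/10000 = 39/125000 rad
Superposition: θ = Σ θ_i = 1623/3125000 rad ≈ 0.000519 rad

θ(12/5) = 1623/3125000 rad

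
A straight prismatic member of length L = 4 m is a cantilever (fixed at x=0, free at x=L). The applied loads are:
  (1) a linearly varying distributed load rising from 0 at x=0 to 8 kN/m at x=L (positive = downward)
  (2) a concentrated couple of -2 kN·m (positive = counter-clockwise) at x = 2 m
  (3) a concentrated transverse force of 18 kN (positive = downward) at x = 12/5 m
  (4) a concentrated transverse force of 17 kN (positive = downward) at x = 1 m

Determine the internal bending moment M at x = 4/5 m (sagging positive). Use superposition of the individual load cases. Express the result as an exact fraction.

Load 1 — triangular load w₀=8 kN/m (0→w₀ over full span):
  M_1 = w₀Lx/2 - w₀L²/3 - w₀x³/(6L) = 8·4·(4/5)/2 - 8·4²/3 - 8·(4/5)³/(6·4) = -11264/375 kN·m
Load 2 — applied couple M₀=-2 kN·m at a=2 m (b=L-a=2):
  M_2 = M₀  [x≤a] = (-2) = -2 kN·m
Load 3 — point force P=18 kN at a=12/5 m (b=L-a=8/5):
  M_3 = -P(a-x)  [x≤a] = -18·((12/5)-(4/5)) = -144/5 kN·m
Load 4 — point force P=17 kN at a=1 m (b=L-a=3):
  M_4 = -P(a-x)  [x≤a] = -17·(1-(4/5)) = -17/5 kN·m
Superposition: M = Σ M_i = -24089/375 kN·m ≈ -64.237333 kN·m

M(4/5) = -24089/375 kN·m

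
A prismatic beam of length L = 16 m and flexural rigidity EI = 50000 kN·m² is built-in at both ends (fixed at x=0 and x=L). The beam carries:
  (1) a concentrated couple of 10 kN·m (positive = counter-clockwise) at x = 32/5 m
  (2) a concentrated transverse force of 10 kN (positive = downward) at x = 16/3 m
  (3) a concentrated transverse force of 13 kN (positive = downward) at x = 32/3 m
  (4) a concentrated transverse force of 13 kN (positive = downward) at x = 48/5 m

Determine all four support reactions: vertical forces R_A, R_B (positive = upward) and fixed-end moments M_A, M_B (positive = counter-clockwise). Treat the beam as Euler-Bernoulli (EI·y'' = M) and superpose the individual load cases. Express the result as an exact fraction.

R_A = 36571/2250 kN, M_A = 67814/1125 kN·m, R_B = 44429/2250 kN, M_B = -26032/375 kN·m

Load 1 — applied couple M₀=10 kN·m at a=32/5 m (b=L-a=48/5):
  R_A = 6M₀ab/L³ = 6·10·(32/5)·(48/5)/16³ = 9/10 kN
  M_A = M₀b(2a-b)/L² = 10·(48/5)·(2·(32/5)-(48/5))/16² = 6/5 kN·m
  R_B = -6M₀ab/L³ = -6·10·(32/5)·(48/5)/16³ = -9/10 kN
  M_B = M₀a(2b-a)/L² = 10·(32/5)·(2·(48/5)-(32/5))/16² = 16/5 kN·m
Load 2 — point force P=10 kN at a=16/3 m (b=L-a=32/3):
  R_A = Pb²(3a+b)/L³ = 10·(32/3)²·(3·(16/3)+(32/3))/16³ = 200/27 kN
  M_A = Pab²/L² = 10·(16/3)·(32/3)²/16² = 640/27 kN·m
  R_B = Pa²(a+3b)/L³ = 10·(16/3)²·((16/3)+3·(32/3))/16³ = 70/27 kN
  M_B = -Pa²b/L² = -10·(16/3)²·(32/3)/16² = -320/27 kN·m
Load 3 — point force P=13 kN at a=32/3 m (b=L-a=16/3):
  R_A = Pb²(3a+b)/L³ = 13·(16/3)²·(3·(32/3)+(16/3))/16³ = 91/27 kN
  M_A = Pab²/L² = 13·(32/3)·(16/3)²/16² = 416/27 kN·m
  R_B = Pa²(a+3b)/L³ = 13·(32/3)²·((32/3)+3·(16/3))/16³ = 260/27 kN
  M_B = -Pa²b/L² = -13·(32/3)²·(16/3)/16² = -832/27 kN·m
Load 4 — point force P=13 kN at a=48/5 m (b=L-a=32/5):
  R_A = Pb²(3a+b)/L³ = 13·(32/5)²·(3·(48/5)+(32/5))/16³ = 572/125 kN
  M_A = Pab²/L² = 13·(48/5)·(32/5)²/16² = 2496/125 kN·m
  R_B = Pa²(a+3b)/L³ = 13·(48/5)²·((48/5)+3·(32/5))/16³ = 1053/125 kN
  M_B = -Pa²b/L² = -13·(48/5)²·(32/5)/16² = -3744/125 kN·m
Superposition: R_A = 36571/2250 kN, M_A = 67814/1125 kN·m, R_B = 44429/2250 kN, M_B = -26032/375 kN·m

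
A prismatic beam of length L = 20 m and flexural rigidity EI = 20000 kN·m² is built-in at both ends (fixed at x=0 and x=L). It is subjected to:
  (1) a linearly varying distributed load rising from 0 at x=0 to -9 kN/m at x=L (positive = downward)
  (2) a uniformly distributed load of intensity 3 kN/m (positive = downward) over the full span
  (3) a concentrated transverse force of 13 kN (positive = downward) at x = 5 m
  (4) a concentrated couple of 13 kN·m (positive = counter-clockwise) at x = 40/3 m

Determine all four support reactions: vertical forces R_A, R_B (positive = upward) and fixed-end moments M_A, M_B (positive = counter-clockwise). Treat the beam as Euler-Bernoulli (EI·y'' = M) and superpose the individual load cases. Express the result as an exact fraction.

Load 1 — triangular load w₀=-9 kN/m (0→w₀ over full span):
  R_A = 3w₀L/20 = 3·(-9)·20/20 = -27 kN
  M_A = w₀L²/30 = (-9)·20²/30 = -120 kN·m
  R_B = 7w₀L/20 = 7·(-9)·20/20 = -63 kN
  M_B = -w₀L²/20 = -(-9)·20²/20 = 180 kN·m
Load 2 — uniform load w=3 kN/m over full span:
  R_A = wL/2 = 3·20/2 = 30 kN
  M_A = wL²/12 = 3·20²/12 = 100 kN·m
  R_B = wL/2 = 3·20/2 = 30 kN
  M_B = -wL²/12 = -3·20²/12 = -100 kN·m
Load 3 — point force P=13 kN at a=5 m (b=L-a=15):
  R_A = Pb²(3a+b)/L³ = 13·15²·(3·5+15)/20³ = 351/32 kN
  M_A = Pab²/L² = 13·5·15²/20² = 585/16 kN·m
  R_B = Pa²(a+3b)/L³ = 13·5²·(5+3·15)/20³ = 65/32 kN
  M_B = -Pa²b/L² = -13·5²·15/20² = -195/16 kN·m
Load 4 — applied couple M₀=13 kN·m at a=40/3 m (b=L-a=20/3):
  R_A = 6M₀ab/L³ = 6·13·(40/3)·(20/3)/20³ = 13/15 kN
  M_A = M₀b(2a-b)/L² = 13·(20/3)·(2·(40/3)-(20/3))/20² = 13/3 kN·m
  R_B = -6M₀ab/L³ = -6·13·(40/3)·(20/3)/20³ = -13/15 kN
  M_B = M₀a(2b-a)/L² = 13·(40/3)·(2·(20/3)-(40/3))/20² = 0 kN·m
Superposition: R_A = 7121/480 kN, M_A = 1003/48 kN·m, R_B = -15281/480 kN, M_B = 1085/16 kN·m

R_A = 7121/480 kN, M_A = 1003/48 kN·m, R_B = -15281/480 kN, M_B = 1085/16 kN·m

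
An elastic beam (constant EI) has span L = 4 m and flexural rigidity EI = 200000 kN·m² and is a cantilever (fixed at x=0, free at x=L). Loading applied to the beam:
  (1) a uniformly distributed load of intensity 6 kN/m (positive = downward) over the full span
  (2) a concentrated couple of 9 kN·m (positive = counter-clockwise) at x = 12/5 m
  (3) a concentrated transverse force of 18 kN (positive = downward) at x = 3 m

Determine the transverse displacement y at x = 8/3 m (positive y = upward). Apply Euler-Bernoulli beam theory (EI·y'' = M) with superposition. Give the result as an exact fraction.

Load 1 — uniform load w=6 kN/m over full span:
  y_1 = -wx²(x²-4Lx+6L²)/(24EI) = -6·(8/3)²·((8/3)²-4·4·(8/3)+6·4²)/(24·200000) = -136/253125 m
Load 2 — applied couple M₀=9 kN·m at a=12/5 m (b=L-a=8/5):
  y_2 = M₀a(2x-a)/(2EI)  [x>a] = 9·(12/5)·(2·(8/3)-(12/5))/(2·200000) = 99/625000 m
Load 3 — point force P=18 kN at a=3 m (b=L-a=1):
  y_3 = -Px²(3a-x)/(6EI)  [x≤a] = -18·(8/3)²·(3·3-(8/3))/(6·200000) = -19/28125 m
Superposition: y = Σ y_i = -53381/50625000 m ≈ -0.001054 m

y(8/3) = -53381/50625000 m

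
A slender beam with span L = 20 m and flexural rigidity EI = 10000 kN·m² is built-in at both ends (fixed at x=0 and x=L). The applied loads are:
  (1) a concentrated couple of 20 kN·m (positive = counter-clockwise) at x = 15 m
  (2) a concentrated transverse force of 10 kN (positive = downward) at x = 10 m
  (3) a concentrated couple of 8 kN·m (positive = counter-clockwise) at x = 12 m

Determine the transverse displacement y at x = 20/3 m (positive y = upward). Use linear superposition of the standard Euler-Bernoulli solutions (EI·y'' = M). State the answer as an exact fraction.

y(20/3) = -17027/405000 m

Load 1 — applied couple M₀=20 kN·m at a=15 m (b=L-a=5):
  y_1 = (R_Ax³/6 - M_Ax²/2)/EI  [x≤a] with R_A=9/8, M_A=25/4 = ((9/8)·(20/3)³/6 - (25/4)·(20/3)²/2)/10000 = -1/120 m
Load 2 — point force P=10 kN at a=10 m (b=L-a=10):
  y_2 = -Pb²x²(3aL-(3a+b)x)/(6L³EI)  [x≤a] = -10·10²·(20/3)²·(3·10·20-(3·10+10)·(20/3))/(6·20³·10000) = -5/162 m
Load 3 — applied couple M₀=8 kN·m at a=12 m (b=L-a=8):
  y_3 = (R_Ax³/6 - M_Ax²/2)/EI  [x≤a] with R_A=72/125, M_A=64/25 = ((72/125)·(20/3)³/6 - (64/25)·(20/3)²/2)/10000 = -16/5625 m
Superposition: y = Σ y_i = -17027/405000 m ≈ -0.042042 m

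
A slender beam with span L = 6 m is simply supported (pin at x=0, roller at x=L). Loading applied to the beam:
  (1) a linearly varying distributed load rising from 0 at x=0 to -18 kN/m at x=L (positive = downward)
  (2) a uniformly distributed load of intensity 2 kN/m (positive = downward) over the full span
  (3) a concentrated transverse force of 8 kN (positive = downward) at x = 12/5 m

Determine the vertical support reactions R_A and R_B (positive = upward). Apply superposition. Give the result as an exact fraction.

R_A = -36/5 kN, R_B = -134/5 kN

Load 1 — triangular load w₀=-18 kN/m (0→w₀ over full span):
  R_A = w₀L/6 = (-18)·6/6 = -18 kN
  R_B = w₀L/3 = (-18)·6/3 = -36 kN
Load 2 — uniform load w=2 kN/m over full span:
  R_A = wL/2 = 2·6/2 = 6 kN
  R_B = wL/2 = 2·6/2 = 6 kN
Load 3 — point force P=8 kN at a=12/5 m (b=L-a=18/5):
  R_A = Pb/L = 8·(18/5)/6 = 24/5 kN
  R_B = Pa/L = 8·(12/5)/6 = 16/5 kN
Superposition: R_A = -36/5 kN, R_B = -134/5 kN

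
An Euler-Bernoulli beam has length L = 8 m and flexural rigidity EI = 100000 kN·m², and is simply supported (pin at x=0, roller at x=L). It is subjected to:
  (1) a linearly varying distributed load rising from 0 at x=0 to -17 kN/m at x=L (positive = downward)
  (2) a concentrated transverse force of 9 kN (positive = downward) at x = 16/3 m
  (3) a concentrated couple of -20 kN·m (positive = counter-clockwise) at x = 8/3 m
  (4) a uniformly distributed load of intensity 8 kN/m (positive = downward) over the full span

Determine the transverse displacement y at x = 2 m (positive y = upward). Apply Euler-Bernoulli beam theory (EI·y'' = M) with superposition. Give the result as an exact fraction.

y(2) = -83/120000 m

Load 1 — triangular load w₀=-17 kN/m (0→w₀ over full span):
  y_1 = -w₀x(7L⁴-10L²x²+3x⁴)/(360LEI) = -(-17)·2·(7·8⁴-10·8²·2²+3·2⁴)/(360·8·100000) = 1853/600000 m
Load 2 — point force P=9 kN at a=16/3 m (b=L-a=8/3):
  y_2 = -Pbx(L²-b²-x²)/(6LEI)  [x≤a] = -9·(8/3)·2·(8²-(8/3)²-2²)/(6·8·100000) = -119/225000 m
Load 3 — applied couple M₀=-20 kN·m at a=8/3 m (b=L-a=16/3):
  y_3 = (M₀x³/(6L)+C₁x)/EI  [x≤a] with C₁=M₀(3b²-L²)/(6L)=-80/9 = ((-20)·2³/(6·8)+(-80/9)·2)/100000 = -19/90000 m
Load 4 — uniform load w=8 kN/m over full span:
  y_4 = -wx(L³-2Lx²+x³)/(24EI) = -8·2·(8³-2·8·2²+2³)/(24·100000) = -19/6250 m
Superposition: y = Σ y_i = -83/120000 m ≈ -0.000692 m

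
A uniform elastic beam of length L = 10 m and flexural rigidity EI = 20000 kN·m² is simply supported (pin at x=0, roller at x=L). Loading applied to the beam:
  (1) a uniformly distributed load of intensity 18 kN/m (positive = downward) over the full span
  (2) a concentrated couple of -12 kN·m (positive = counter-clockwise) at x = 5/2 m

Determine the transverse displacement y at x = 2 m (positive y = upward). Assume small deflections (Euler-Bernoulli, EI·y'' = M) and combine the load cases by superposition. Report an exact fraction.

Load 1 — uniform load w=18 kN/m over full span:
  y_1 = -wx(L³-2Lx²+x³)/(24EI) = -18·2·(10³-2·10·2²+2³)/(24·20000) = -87/1250 m
Load 2 — applied couple M₀=-12 kN·m at a=5/2 m (b=L-a=15/2):
  y_2 = (M₀x³/(6L)+C₁x)/EI  [x≤a] with C₁=M₀(3b²-L²)/(6L)=-55/4 = ((-12)·2³/(6·10)+(-55/4)·2)/20000 = -291/200000 m
Superposition: y = Σ y_i = -14211/200000 m ≈ -0.071055 m

y(2) = -14211/200000 m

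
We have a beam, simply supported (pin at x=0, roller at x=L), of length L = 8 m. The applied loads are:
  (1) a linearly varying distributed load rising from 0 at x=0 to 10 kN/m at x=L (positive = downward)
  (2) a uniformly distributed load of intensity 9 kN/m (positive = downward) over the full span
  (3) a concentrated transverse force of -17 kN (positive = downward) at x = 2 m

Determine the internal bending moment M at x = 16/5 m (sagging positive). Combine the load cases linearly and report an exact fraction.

Load 1 — triangular load w₀=10 kN/m (0→w₀ over full span):
  M_1 = w₀Lx/6 - w₀x³/(6L) = 10·8·(16/5)/6 - 10·(16/5)³/(6·8) = 896/25 kN·m
Load 2 — uniform load w=9 kN/m over full span:
  M_2 = wx(L-x)/2 = 9·(16/5)·(8-(16/5))/2 = 1728/25 kN·m
Load 3 — point force P=-17 kN at a=2 m (b=L-a=6):
  M_3 = Pa(L-x)/L  [x>a] = (-17)·2·(8-(16/5))/8 = -102/5 kN·m
Superposition: M = Σ M_i = 2114/25 kN·m ≈ 84.560000 kN·m

M(16/5) = 2114/25 kN·m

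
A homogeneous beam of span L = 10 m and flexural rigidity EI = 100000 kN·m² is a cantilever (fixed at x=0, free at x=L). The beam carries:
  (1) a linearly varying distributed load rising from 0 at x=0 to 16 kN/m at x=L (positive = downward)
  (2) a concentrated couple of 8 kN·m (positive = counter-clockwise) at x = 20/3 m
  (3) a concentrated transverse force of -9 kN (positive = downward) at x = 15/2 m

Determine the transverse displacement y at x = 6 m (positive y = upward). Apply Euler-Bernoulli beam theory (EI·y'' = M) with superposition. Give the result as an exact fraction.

y(6) = -144717/2500000 m

Load 1 — triangular load w₀=16 kN/m (0→w₀ over full span):
  y_1 = (w₀Lx³/12-w₀L²x²/6-w₀x⁵/(120L))/EI = (16·10·6³/12-16·10²·6²/6-16·6⁵/(120·10))/100000 = -5331/78125 m
Load 2 — applied couple M₀=8 kN·m at a=20/3 m (b=L-a=10/3):
  y_2 = M₀x²/(2EI)  [x≤a] = 8·6²/(2·100000) = 9/6250 m
Load 3 — point force P=-9 kN at a=15/2 m (b=L-a=5/2):
  y_3 = -Px²(3a-x)/(6EI)  [x≤a] = -(-9)·6²·(3·(15/2)-6)/(6·100000) = 891/100000 m
Superposition: y = Σ y_i = -144717/2500000 m ≈ -0.057887 m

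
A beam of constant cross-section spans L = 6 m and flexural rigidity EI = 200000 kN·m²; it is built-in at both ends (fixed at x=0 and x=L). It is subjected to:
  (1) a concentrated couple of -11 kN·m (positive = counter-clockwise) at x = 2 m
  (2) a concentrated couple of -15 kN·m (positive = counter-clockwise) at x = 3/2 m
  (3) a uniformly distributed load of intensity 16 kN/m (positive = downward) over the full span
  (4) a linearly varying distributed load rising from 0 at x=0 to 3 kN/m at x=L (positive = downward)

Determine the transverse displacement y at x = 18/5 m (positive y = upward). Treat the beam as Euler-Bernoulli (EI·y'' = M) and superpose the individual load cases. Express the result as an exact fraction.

y(18/5) = -2080207/6250000000 m

Load 1 — applied couple M₀=-11 kN·m at a=2 m (b=L-a=4):
  y_1 = (R_Ax³/6 - M_Ax²/2 - M₀(x-a)²/2)/EI  [x>a] with R_A=-22/9, M_A=0 = ((-22/9)·(18/5)³/6 - 0·(18/5)²/2 - (-11)·((18/5)-2)²/2)/200000 = -77/3125000 m
Load 2 — applied couple M₀=-15 kN·m at a=3/2 m (b=L-a=9/2):
  y_2 = (R_Ax³/6 - M_Ax²/2 - M₀(x-a)²/2)/EI  [x>a] with R_A=-45/16, M_A=45/16 = ((-45/16)·(18/5)³/6 - (45/16)·(18/5)²/2 - (-15)·((18/5)-(3/2))²/2)/200000 = -351/10000000 m
Load 3 — uniform load w=16 kN/m over full span:
  y_3 = -wx²(L-x)²/(24EI) = -16·(18/5)²·(6-(18/5))²/(24·200000) = -486/1953125 m
Load 4 — triangular load w₀=3 kN/m (0→w₀ over full span):
  y_4 = -w₀x²(L-x)²(x+2L)/(120LEI) = -3·(18/5)²·(6-(18/5))²·((18/5)+2·6)/(120·6·200000) = -9477/390625000 m
Superposition: y = Σ y_i = -2080207/6250000000 m ≈ -0.000333 m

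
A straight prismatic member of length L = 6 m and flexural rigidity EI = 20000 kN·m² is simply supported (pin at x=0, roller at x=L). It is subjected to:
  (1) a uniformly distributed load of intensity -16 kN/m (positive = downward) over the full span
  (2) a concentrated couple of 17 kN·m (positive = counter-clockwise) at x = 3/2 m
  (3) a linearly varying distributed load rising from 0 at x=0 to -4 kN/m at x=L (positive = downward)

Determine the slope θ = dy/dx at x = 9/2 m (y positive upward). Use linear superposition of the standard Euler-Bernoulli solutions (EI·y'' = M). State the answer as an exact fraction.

θ(9/2) = -39019/6400000 rad

Load 1 — uniform load w=-16 kN/m over full span:
  θ_1 = -w(L³-6Lx²+4x³)/(24EI) = -(-16)·(6³-6·6·(9/2)²+4·(9/2)³)/(24·20000) = -99/20000 rad
Load 2 — applied couple M₀=17 kN·m at a=3/2 m (b=L-a=9/2):
  θ_2 = (M₀x²/(2L)-M₀(x-a)+C₁)/EI  [x>a] with C₁=M₀(3b²-L²)/(6L)=187/16 = (17·(9/2)²/(2·6)-17·((9/2)-(3/2))+(187/16))/20000 = -17/32000 rad
Load 3 — triangular load w₀=-4 kN/m (0→w₀ over full span):
  θ_3 = -w₀(7L⁴-30L²x²+15x⁴)/(360LEI) = -(-4)·(7·6⁴-30·6²·(9/2)²+15·(9/2)⁴)/(360·6·20000) = -3939/6400000 rad
Superposition: θ = Σ θ_i = -39019/6400000 rad ≈ -0.006097 rad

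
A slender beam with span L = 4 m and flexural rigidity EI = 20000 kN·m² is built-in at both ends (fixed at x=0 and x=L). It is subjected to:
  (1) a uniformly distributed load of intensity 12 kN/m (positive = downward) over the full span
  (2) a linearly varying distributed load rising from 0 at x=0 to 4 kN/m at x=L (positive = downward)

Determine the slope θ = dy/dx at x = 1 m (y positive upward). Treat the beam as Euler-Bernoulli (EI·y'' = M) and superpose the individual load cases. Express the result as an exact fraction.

Load 1 — uniform load w=12 kN/m over full span:
  θ_1 = -wx(L-x)(L-2x)/(12EI) = -12·1·(4-1)·(4-2·1)/(12·20000) = -3/10000 rad
Load 2 — triangular load w₀=4 kN/m (0→w₀ over full span):
  θ_2 = -w₀(2x(L-x)(L-2x)(x+2L)+x²(L-x)²)/(120LEI) = -4·(2·1·(4-1)·(4-2·1)·(1+2·4)+1²·(4-1)²)/(120·4·20000) = -39/800000 rad
Superposition: θ = Σ θ_i = -279/800000 rad ≈ -0.000349 rad

θ(1) = -279/800000 rad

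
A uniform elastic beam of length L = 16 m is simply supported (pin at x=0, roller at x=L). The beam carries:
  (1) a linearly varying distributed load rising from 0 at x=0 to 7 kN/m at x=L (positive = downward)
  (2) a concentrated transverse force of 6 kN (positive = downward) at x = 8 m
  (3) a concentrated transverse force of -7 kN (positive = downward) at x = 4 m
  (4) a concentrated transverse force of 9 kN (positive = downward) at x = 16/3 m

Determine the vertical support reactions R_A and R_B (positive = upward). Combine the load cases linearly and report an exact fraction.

Load 1 — triangular load w₀=7 kN/m (0→w₀ over full span):
  R_A = w₀L/6 = 7·16/6 = 56/3 kN
  R_B = w₀L/3 = 7·16/3 = 112/3 kN
Load 2 — point force P=6 kN at a=8 m (b=L-a=8):
  R_A = Pb/L = 6·8/16 = 3 kN
  R_B = Pa/L = 6·8/16 = 3 kN
Load 3 — point force P=-7 kN at a=4 m (b=L-a=12):
  R_A = Pb/L = (-7)·12/16 = -21/4 kN
  R_B = Pa/L = (-7)·4/16 = -7/4 kN
Load 4 — point force P=9 kN at a=16/3 m (b=L-a=32/3):
  R_A = Pb/L = 9·(32/3)/16 = 6 kN
  R_B = Pa/L = 9·(16/3)/16 = 3 kN
Superposition: R_A = 269/12 kN, R_B = 499/12 kN

R_A = 269/12 kN, R_B = 499/12 kN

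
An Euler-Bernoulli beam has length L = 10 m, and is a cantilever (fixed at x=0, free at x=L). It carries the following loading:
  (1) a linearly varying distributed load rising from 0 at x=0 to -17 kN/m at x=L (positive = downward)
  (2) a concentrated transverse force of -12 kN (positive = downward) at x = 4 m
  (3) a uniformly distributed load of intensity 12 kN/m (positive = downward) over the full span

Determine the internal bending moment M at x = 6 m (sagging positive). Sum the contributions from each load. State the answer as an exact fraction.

Load 1 — triangular load w₀=-17 kN/m (0→w₀ over full span):
  M_1 = w₀Lx/2 - w₀L²/3 - w₀x³/(6L) = (-17)·10·6/2 - (-17)·10²/3 - (-17)·6³/(6·10) = 1768/15 kN·m
Load 2 — point force P=-12 kN at a=4 m (b=L-a=6):
  M_2 = 0  [x>a] = 0 kN·m
Load 3 — uniform load w=12 kN/m over full span:
  M_3 = -w(L-x)²/2 = -12·(10-6)²/2 = -96 kN·m
Superposition: M = Σ M_i = 328/15 kN·m ≈ 21.866667 kN·m

M(6) = 328/15 kN·m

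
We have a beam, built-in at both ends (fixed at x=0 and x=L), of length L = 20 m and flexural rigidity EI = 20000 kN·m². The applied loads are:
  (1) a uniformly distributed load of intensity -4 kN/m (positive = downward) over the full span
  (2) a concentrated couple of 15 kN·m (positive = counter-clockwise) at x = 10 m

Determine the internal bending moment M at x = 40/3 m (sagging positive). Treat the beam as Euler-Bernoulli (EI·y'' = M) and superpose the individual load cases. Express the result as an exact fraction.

Load 1 — uniform load w=-4 kN/m over full span:
  M_1 = wLx/2 - wL²/12 - wx²/2 = (-4)·20·(40/3)/2 - (-4)·20²/12 - (-4)·(40/3)²/2 = -400/9 kN·m
Load 2 — applied couple M₀=15 kN·m at a=10 m (b=L-a=10):
  M_2 = R_Ax - M_A - M₀  [x>a] with R_A=9/8, M_A=15/4 = (9/8)·(40/3) - (15/4) - 15 = -15/4 kN·m
Superposition: M = Σ M_i = -1735/36 kN·m ≈ -48.194444 kN·m

M(40/3) = -1735/36 kN·m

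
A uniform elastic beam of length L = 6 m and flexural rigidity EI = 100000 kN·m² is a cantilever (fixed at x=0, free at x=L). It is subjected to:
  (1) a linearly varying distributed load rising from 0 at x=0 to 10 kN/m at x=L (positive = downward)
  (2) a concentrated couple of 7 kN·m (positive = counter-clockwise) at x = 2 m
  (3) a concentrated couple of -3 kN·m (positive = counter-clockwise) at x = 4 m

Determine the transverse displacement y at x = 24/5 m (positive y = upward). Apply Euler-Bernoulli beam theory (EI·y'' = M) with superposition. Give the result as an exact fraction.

y(24/5) = -1320671/156250000 m

Load 1 — triangular load w₀=10 kN/m (0→w₀ over full span):
  y_1 = (w₀Lx³/12-w₀L²x²/6-w₀x⁵/(120L))/EI = (10·6·(24/5)³/12-10·6²·(24/5)²/6-10·(24/5)⁵/(120·6))/100000 = -84456/9765625 m
Load 2 — applied couple M₀=7 kN·m at a=2 m (b=L-a=4):
  y_2 = M₀a(2x-a)/(2EI)  [x>a] = 7·2·(2·(24/5)-2)/(2·100000) = 133/250000 m
Load 3 — applied couple M₀=-3 kN·m at a=4 m (b=L-a=2):
  y_3 = M₀a(2x-a)/(2EI)  [x>a] = (-3)·4·(2·(24/5)-4)/(2·100000) = -21/62500 m
Superposition: y = Σ y_i = -1320671/156250000 m ≈ -0.008452 m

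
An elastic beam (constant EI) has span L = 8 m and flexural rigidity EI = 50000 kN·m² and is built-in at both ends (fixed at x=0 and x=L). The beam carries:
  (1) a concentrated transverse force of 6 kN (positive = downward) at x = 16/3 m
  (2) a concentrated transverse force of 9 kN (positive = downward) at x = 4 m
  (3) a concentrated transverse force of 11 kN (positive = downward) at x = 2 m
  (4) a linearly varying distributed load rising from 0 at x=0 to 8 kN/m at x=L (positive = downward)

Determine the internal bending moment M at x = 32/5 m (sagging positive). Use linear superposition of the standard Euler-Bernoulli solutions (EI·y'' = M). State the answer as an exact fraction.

M(32/5) = -7477/3000 kN·m

Load 1 — point force P=6 kN at a=16/3 m (b=L-a=8/3):
  M_1 = Pa²(a+3b)(L-x)/L³ - Pa²b/L²  [x>a] = 6·(16/3)²·((16/3)+3·(8/3))·(8-(32/5))/8³ - 6·(16/3)²·(8/3)/8² = 0 kN·m
Load 2 — point force P=9 kN at a=4 m (b=L-a=4):
  M_2 = Pa²(a+3b)(L-x)/L³ - Pa²b/L²  [x>a] = 9·4²·(4+3·4)·(8-(32/5))/8³ - 9·4²·4/8² = -9/5 kN·m
Load 3 — point force P=11 kN at a=2 m (b=L-a=6):
  M_3 = Pa²(a+3b)(L-x)/L³ - Pa²b/L²  [x>a] = 11·2²·(2+3·6)·(8-(32/5))/8³ - 11·2²·6/8² = -11/8 kN·m
Load 4 — triangular load w₀=8 kN/m (0→w₀ over full span):
  M_4 = 3w₀Lx/20 - w₀L²/30 - w₀x³/(6L) = 3·8·8·(32/5)/20 - 8·8²/30 - 8·(32/5)³/(6·8) = 256/375 kN·m
Superposition: M = Σ M_i = -7477/3000 kN·m ≈ -2.492333 kN·m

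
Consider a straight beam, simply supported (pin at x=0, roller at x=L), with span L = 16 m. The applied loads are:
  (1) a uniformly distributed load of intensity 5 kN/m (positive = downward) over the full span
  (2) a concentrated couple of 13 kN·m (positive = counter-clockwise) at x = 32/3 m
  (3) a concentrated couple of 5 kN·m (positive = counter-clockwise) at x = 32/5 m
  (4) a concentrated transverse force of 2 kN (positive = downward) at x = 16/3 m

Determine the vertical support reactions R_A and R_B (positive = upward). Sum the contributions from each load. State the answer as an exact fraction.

R_A = 1019/24 kN, R_B = 949/24 kN

Load 1 — uniform load w=5 kN/m over full span:
  R_A = wL/2 = 5·16/2 = 40 kN
  R_B = wL/2 = 5·16/2 = 40 kN
Load 2 — applied couple M₀=13 kN·m at a=32/3 m (b=L-a=16/3):
  R_A = M₀/L = 13/16 kN
  R_B = -M₀/L = -13/16 kN
Load 3 — applied couple M₀=5 kN·m at a=32/5 m (b=L-a=48/5):
  R_A = M₀/L = 5/16 kN
  R_B = -M₀/L = -5/16 kN
Load 4 — point force P=2 kN at a=16/3 m (b=L-a=32/3):
  R_A = Pb/L = 2·(32/3)/16 = 4/3 kN
  R_B = Pa/L = 2·(16/3)/16 = 2/3 kN
Superposition: R_A = 1019/24 kN, R_B = 949/24 kN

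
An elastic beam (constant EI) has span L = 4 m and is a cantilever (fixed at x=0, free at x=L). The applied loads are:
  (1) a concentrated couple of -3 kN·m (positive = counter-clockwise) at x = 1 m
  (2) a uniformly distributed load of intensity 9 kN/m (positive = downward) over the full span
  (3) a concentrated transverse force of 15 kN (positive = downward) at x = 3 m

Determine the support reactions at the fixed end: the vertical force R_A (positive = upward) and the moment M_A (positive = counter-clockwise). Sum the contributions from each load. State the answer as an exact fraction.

Load 1 — applied couple M₀=-3 kN·m at a=1 m (b=L-a=3):
  R_A = 0 kN
  M_A = -M₀ = -(-3) = 3 kN·m
Load 2 — uniform load w=9 kN/m over full span:
  R_A = wL = 9·4 = 36 kN
  M_A = wL²/2 = 9·4²/2 = 72 kN·m
Load 3 — point force P=15 kN at a=3 m (b=L-a=1):
  R_A = P = 15 kN
  M_A = Pa = 15·3 = 45 kN·m
Superposition: R_A = 51 kN, M_A = 120 kN·m

R_A = 51 kN, M_A = 120 kN·m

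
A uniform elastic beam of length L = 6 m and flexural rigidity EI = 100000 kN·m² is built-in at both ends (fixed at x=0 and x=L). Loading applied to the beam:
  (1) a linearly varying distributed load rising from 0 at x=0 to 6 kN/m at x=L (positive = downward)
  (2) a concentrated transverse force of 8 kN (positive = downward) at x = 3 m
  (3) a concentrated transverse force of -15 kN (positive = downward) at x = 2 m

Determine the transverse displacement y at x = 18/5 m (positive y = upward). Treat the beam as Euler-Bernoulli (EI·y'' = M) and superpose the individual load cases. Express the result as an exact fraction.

Load 1 — triangular load w₀=6 kN/m (0→w₀ over full span):
  y_1 = -w₀x²(L-x)²(x+2L)/(120LEI) = -6·(18/5)²·(6-(18/5))²·((18/5)+2·6)/(120·6·100000) = -9477/97656250 m
Load 2 — point force P=8 kN at a=3 m (b=L-a=3):
  y_2 = -Pa²(L-x)²(3bL-(3b+a)(L-x))/(6L³EI)  [x>a] = -8·3²·(6-(18/5))²·(3·3·6-(3·3+3)·(6-(18/5)))/(6·6³·100000) = -63/781250 m
Load 3 — point force P=-15 kN at a=2 m (b=L-a=4):
  y_3 = -Pa²(L-x)²(3bL-(3b+a)(L-x))/(6L³EI)  [x>a] = -(-15)·2²·(6-(18/5))²·(3·4·6-(3·4+2)·(6-(18/5)))/(6·6³·100000) = 8/78125 m
Superposition: y = Σ y_i = -3676/48828125 m ≈ -0.000075 m

y(18/5) = -3676/48828125 m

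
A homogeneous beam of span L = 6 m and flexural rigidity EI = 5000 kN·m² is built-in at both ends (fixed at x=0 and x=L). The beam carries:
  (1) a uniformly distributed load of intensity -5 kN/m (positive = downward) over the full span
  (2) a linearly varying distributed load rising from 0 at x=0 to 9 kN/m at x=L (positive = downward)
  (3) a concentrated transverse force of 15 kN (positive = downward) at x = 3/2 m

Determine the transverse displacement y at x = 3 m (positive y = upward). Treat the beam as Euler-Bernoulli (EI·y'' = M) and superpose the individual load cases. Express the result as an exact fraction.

Load 1 — uniform load w=-5 kN/m over full span:
  y_1 = -wx²(L-x)²/(24EI) = -(-5)·3²·(6-3)²/(24·5000) = 27/8000 m
Load 2 — triangular load w₀=9 kN/m (0→w₀ over full span):
  y_2 = -w₀x²(L-x)²(x+2L)/(120LEI) = -9·3²·(6-3)²·(3+2·6)/(120·6·5000) = -243/80000 m
Load 3 — point force P=15 kN at a=3/2 m (b=L-a=9/2):
  y_3 = -Pa²(L-x)²(3bL-(3b+a)(L-x))/(6L³EI)  [x>a] = -15·(3/2)²·(6-3)²·(3·(9/2)·6-(3·(9/2)+(3/2))·(6-3))/(6·6³·5000) = -27/16000 m
Superposition: y = Σ y_i = -27/20000 m ≈ -0.001350 m

y(3) = -27/20000 m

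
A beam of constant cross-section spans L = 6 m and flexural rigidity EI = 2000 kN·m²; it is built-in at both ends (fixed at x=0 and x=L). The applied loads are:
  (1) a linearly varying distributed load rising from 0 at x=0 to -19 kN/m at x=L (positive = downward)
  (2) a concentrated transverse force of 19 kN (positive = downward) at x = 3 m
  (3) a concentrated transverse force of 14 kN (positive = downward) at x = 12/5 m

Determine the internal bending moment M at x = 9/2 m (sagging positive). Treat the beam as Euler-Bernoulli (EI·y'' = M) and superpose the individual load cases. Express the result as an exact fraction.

M(9/2) = -26913/4000 kN·m

Load 1 — triangular load w₀=-19 kN/m (0→w₀ over full span):
  M_1 = 3w₀Lx/20 - w₀L²/30 - w₀x³/(6L) = 3·(-19)·6·(9/2)/20 - (-19)·6²/30 - (-19)·(9/2)³/(6·6) = -969/160 kN·m
Load 2 — point force P=19 kN at a=3 m (b=L-a=3):
  M_2 = Pa²(a+3b)(L-x)/L³ - Pa²b/L²  [x>a] = 19·3²·(3+3·3)·(6-(9/2))/6³ - 19·3²·3/6² = 0 kN·m
Load 3 — point force P=14 kN at a=12/5 m (b=L-a=18/5):
  M_3 = Pa²(a+3b)(L-x)/L³ - Pa²b/L²  [x>a] = 14·(12/5)²·((12/5)+3·(18/5))·(6-(9/2))/6³ - 14·(12/5)²·(18/5)/6² = -84/125 kN·m
Superposition: M = Σ M_i = -26913/4000 kN·m ≈ -6.728250 kN·m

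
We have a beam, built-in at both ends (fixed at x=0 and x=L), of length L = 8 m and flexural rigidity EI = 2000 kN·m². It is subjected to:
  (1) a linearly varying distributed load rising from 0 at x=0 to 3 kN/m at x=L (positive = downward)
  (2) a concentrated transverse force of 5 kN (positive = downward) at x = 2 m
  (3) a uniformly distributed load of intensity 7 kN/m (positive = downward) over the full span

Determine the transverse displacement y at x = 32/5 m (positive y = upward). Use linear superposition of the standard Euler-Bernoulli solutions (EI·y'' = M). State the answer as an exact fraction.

Load 1 — triangular load w₀=3 kN/m (0→w₀ over full span):
  y_1 = -w₀x²(L-x)²(x+2L)/(120LEI) = -3·(32/5)²·(8-(32/5))²·((32/5)+2·8)/(120·8·2000) = -7168/1953125 m
Load 2 — point force P=5 kN at a=2 m (b=L-a=6):
  y_2 = -Pa²(L-x)²(3bL-(3b+a)(L-x))/(6L³EI)  [x>a] = -5·2²·(8-(32/5))²·(3·6·8-(3·6+2)·(8-(32/5)))/(6·8³·2000) = -7/7500 m
Load 3 — uniform load w=7 kN/m over full span:
  y_3 = -wx²(L-x)²/(24EI) = -7·(32/5)²·(8-(32/5))²/(24·2000) = -3584/234375 m
Superposition: y = Σ y_i = -466291/23437500 m ≈ -0.019895 m

y(32/5) = -466291/23437500 m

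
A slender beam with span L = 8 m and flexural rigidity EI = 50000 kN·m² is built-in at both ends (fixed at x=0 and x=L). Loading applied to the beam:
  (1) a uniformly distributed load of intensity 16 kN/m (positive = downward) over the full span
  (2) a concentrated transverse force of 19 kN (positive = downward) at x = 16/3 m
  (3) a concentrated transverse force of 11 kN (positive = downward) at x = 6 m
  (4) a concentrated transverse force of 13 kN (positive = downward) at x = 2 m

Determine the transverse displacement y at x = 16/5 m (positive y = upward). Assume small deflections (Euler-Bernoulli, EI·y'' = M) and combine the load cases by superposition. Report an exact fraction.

Load 1 — uniform load w=16 kN/m over full span:
  y_1 = -wx²(L-x)²/(24EI) = -16·(16/5)²·(8-(16/5))²/(24·50000) = -6144/1953125 m
Load 2 — point force P=19 kN at a=16/3 m (b=L-a=8/3):
  y_2 = -Pb²x²(3aL-(3a+b)x)/(6L³EI)  [x≤a] = -19·(8/3)²·(16/5)²·(3·(16/3)·8-(3·(16/3)+(8/3))·(16/5))/(6·8³·50000) = -19456/31640625 m
Load 3 — point force P=11 kN at a=6 m (b=L-a=2):
  y_3 = -Pb²x²(3aL-(3a+b)x)/(6L³EI)  [x≤a] = -11·2²·(16/5)²·(3·6·8-(3·6+2)·(16/5))/(6·8³·50000) = -11/46875 m
Load 4 — point force P=13 kN at a=2 m (b=L-a=6):
  y_4 = -Pa²(L-x)²(3bL-(3b+a)(L-x))/(6L³EI)  [x>a] = -13·2²·(8-(16/5))²·(3·6·8-(3·6+2)·(8-(16/5)))/(6·8³·50000) = -117/312500 m
Superposition: y = Σ y_i = -2765201/632812500 m ≈ -0.004370 m

y(16/5) = -2765201/632812500 m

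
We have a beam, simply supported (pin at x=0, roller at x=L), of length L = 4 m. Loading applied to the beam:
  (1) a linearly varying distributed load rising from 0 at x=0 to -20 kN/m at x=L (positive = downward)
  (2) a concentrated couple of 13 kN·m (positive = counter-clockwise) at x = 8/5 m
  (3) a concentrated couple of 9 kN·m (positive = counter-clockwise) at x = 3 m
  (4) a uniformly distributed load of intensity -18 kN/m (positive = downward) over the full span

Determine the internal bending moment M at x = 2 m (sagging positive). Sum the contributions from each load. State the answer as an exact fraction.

M(2) = -58 kN·m

Load 1 — triangular load w₀=-20 kN/m (0→w₀ over full span):
  M_1 = w₀Lx/6 - w₀x³/(6L) = (-20)·4·2/6 - (-20)·2³/(6·4) = -20 kN·m
Load 2 — applied couple M₀=13 kN·m at a=8/5 m (b=L-a=12/5):
  M_2 = M₀x/L - M₀  [x>a] = 13·2/4 - 13 = -13/2 kN·m
Load 3 — applied couple M₀=9 kN·m at a=3 m (b=L-a=1):
  M_3 = M₀x/L  [x≤a] = 9·2/4 = 9/2 kN·m
Load 4 — uniform load w=-18 kN/m over full span:
  M_4 = wx(L-x)/2 = (-18)·2·(4-2)/2 = -36 kN·m
Superposition: M = Σ M_i = -58 kN·m ≈ -58.000000 kN·m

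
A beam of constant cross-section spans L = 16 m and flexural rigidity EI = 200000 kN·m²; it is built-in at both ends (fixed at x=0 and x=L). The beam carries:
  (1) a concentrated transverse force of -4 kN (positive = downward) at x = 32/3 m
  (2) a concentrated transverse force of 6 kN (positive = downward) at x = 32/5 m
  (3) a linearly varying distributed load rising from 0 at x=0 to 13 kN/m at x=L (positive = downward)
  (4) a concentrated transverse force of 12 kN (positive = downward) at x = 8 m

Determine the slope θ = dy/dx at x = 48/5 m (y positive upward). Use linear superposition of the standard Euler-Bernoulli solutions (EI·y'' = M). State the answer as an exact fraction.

Load 1 — point force P=-4 kN at a=32/3 m (b=L-a=16/3):
  θ_1 = -Pb²x(2aL-(3a+b)x)/(2L³EI)  [x≤a] = -(-4)·(16/3)²·(48/5)·(2·(32/3)·16-(3·(32/3)+(16/3))·(48/5))/(2·16³·200000) = -8/703125 rad
Load 2 — point force P=6 kN at a=32/5 m (b=L-a=48/5):
  θ_2 = Pa²(L-x)(2bL-(3b+a)(L-x))/(2L³EI)  [x>a] = 6·(32/5)²·(16-(48/5))·(2·(48/5)·16-(3·(48/5)+(32/5))·(16-(48/5)))/(2·16³·200000) = 768/9765625 rad
Load 3 — triangular load w₀=13 kN/m (0→w₀ over full span):
  θ_3 = -w₀(2x(L-x)(L-2x)(x+2L)+x²(L-x)²)/(120LEI) = -13·(2·(48/5)·(16-(48/5))·(16-2·(48/5))·((48/5)+2·16)+(48/5)²·(16-(48/5))²)/(120·16·200000) = 832/1953125 rad
Load 4 — point force P=12 kN at a=8 m (b=L-a=8):
  θ_4 = Pa²(L-x)(2bL-(3b+a)(L-x))/(2L³EI)  [x>a] = 12·8²·(16-(48/5))·(2·8·16-(3·8+8)·(16-(48/5)))/(2·16³·200000) = 12/78125 rad
Superposition: θ = Σ θ_i = 56852/87890625 rad ≈ 0.000647 rad

θ(48/5) = 56852/87890625 rad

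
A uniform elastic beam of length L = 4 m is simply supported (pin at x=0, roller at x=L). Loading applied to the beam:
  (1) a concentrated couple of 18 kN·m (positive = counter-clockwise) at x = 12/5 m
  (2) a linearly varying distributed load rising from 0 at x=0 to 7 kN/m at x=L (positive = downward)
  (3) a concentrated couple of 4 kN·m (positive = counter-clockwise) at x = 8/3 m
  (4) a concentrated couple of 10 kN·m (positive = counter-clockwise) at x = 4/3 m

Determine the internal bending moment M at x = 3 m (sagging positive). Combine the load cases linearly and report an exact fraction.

M(3) = -15/8 kN·m

Load 1 — applied couple M₀=18 kN·m at a=12/5 m (b=L-a=8/5):
  M_1 = M₀x/L - M₀  [x>a] = 18·3/4 - 18 = -9/2 kN·m
Load 2 — triangular load w₀=7 kN/m (0→w₀ over full span):
  M_2 = w₀Lx/6 - w₀x³/(6L) = 7·4·3/6 - 7·3³/(6·4) = 49/8 kN·m
Load 3 — applied couple M₀=4 kN·m at a=8/3 m (b=L-a=4/3):
  M_3 = M₀x/L - M₀  [x>a] = 4·3/4 - 4 = -1 kN·m
Load 4 — applied couple M₀=10 kN·m at a=4/3 m (b=L-a=8/3):
  M_4 = M₀x/L - M₀  [x>a] = 10·3/4 - 10 = -5/2 kN·m
Superposition: M = Σ M_i = -15/8 kN·m ≈ -1.875000 kN·m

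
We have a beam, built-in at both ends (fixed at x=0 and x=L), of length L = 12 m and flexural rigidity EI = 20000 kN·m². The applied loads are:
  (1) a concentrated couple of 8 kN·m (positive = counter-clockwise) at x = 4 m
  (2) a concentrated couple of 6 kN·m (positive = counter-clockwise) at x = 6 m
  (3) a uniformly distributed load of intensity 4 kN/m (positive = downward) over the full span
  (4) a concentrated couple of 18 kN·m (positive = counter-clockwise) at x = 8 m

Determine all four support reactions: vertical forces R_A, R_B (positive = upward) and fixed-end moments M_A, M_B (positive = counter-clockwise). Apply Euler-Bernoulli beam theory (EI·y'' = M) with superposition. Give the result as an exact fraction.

R_A = 995/36 kN, M_A = 111/2 kN·m, R_B = 733/36 kN, M_B = -263/6 kN·m

Load 1 — applied couple M₀=8 kN·m at a=4 m (b=L-a=8):
  R_A = 6M₀ab/L³ = 6·8·4·8/12³ = 8/9 kN
  M_A = M₀b(2a-b)/L² = 8·8·(2·4-8)/12² = 0 kN·m
  R_B = -6M₀ab/L³ = -6·8·4·8/12³ = -8/9 kN
  M_B = M₀a(2b-a)/L² = 8·4·(2·8-4)/12² = 8/3 kN·m
Load 2 — applied couple M₀=6 kN·m at a=6 m (b=L-a=6):
  R_A = 6M₀ab/L³ = 6·6·6·6/12³ = 3/4 kN
  M_A = M₀b(2a-b)/L² = 6·6·(2·6-6)/12² = 3/2 kN·m
  R_B = -6M₀ab/L³ = -6·6·6·6/12³ = -3/4 kN
  M_B = M₀a(2b-a)/L² = 6·6·(2·6-6)/12² = 3/2 kN·m
Load 3 — uniform load w=4 kN/m over full span:
  R_A = wL/2 = 4·12/2 = 24 kN
  M_A = wL²/12 = 4·12²/12 = 48 kN·m
  R_B = wL/2 = 4·12/2 = 24 kN
  M_B = -wL²/12 = -4·12²/12 = -48 kN·m
Load 4 — applied couple M₀=18 kN·m at a=8 m (b=L-a=4):
  R_A = 6M₀ab/L³ = 6·18·8·4/12³ = 2 kN
  M_A = M₀b(2a-b)/L² = 18·4·(2·8-4)/12² = 6 kN·m
  R_B = -6M₀ab/L³ = -6·18·8·4/12³ = -2 kN
  M_B = M₀a(2b-a)/L² = 18·8·(2·4-8)/12² = 0 kN·m
Superposition: R_A = 995/36 kN, M_A = 111/2 kN·m, R_B = 733/36 kN, M_B = -263/6 kN·m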